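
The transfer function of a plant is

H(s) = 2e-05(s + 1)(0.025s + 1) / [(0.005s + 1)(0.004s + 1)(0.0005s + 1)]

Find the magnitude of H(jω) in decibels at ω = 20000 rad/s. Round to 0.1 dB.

-52.1 dB

At ω = 20000 rad/s:
zero (1 + j20000·1) = 1 + j20000 → |·| ≈ 20000, ∠ ≈ 90.00°
zero (1 + j20000·0.025) = 1 + j500 → |·| ≈ 500, ∠ ≈ 89.89°
pole (1 + j20000·0.005) = 1 + j100 → |·| ≈ 100, ∠ ≈ 89.43°
pole (1 + j20000·0.004) = 1 + j80 → |·| ≈ 80.006, ∠ ≈ 89.28°
pole (1 + j20000·0.0005) = 1 + j10 → |·| ≈ 10.05, ∠ ≈ 84.29°
|H| = 2e-05 · 20000 · 500 / (100 · 80.006 · 10.05) ≈ 0.0024874
Gain = 20 log₁₀(0.0024874) ≈ -52.09 dB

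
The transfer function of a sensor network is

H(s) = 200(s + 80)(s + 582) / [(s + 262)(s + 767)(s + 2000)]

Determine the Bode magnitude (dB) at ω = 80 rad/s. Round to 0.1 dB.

-30.1 dB

At s = jω = j80:
zero (s+80): 80 + j80 → |·| = √(80²+80²) = √12800 ≈ 113.14, ∠ = arctan(80/80) ≈ 45.00°
zero (s+582): 582 + j80 → |·| = √(582²+80²) = √345124 ≈ 587.47, ∠ = arctan(80/582) ≈ 7.83°
pole (s+262): 262 + j80 → |·| = √(262²+80²) = √75044 ≈ 273.94, ∠ = arctan(80/262) ≈ 16.98°
pole (s+767): 767 + j80 → |·| = √(767²+80²) = √594689 ≈ 771.16, ∠ = arctan(80/767) ≈ 5.95°
pole (s+2000): 2000 + j80 → |·| = √(2000²+80²) = √4006400 ≈ 2001.6, ∠ = arctan(80/2000) ≈ 2.29°
|H| = 200 · 66466 / 4.2284e+08 ≈ 0.031438
Gain = 20 log₁₀(0.031438) ≈ -30.05 dB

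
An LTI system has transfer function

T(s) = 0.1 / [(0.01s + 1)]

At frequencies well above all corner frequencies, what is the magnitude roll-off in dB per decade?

-20 dB/decade

Each pole contributes −20 dB/decade at high frequency; each zero contributes +20 dB/decade.
Net: 0 zero(s) − 1 pole(s) → -20 dB/decade.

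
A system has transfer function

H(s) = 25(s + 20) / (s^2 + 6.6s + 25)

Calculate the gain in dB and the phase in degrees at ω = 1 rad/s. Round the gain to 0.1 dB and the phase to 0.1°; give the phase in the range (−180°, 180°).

26.1 dB, -12.5°

At s = jω = j1:
zero (s+20): 20 + j1 → |·| = √(20²+1²) = √401 ≈ 20.025, ∠ = arctan(1/20) ≈ 2.86°
quadratic: (j1)² + 6.6·j1 + 25 = 24 + j6.6 → |·| ≈ 24.891, ∠ ≈ 15.38°
|H| = 25 · 20.025 / 24.891 ≈ 20.113
Gain = 20 log₁₀(20.113) ≈ 26.07 dB
∠H = 2.86° − 15.38° = -12.52°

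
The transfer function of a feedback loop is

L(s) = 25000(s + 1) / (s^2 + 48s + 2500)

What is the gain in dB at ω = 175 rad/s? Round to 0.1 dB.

At s = jω = j175:
zero (s+1): 1 + j175 → |·| = √(1²+175²) = √30626 ≈ 175, ∠ = arctan(175/1) ≈ 89.67°
quadratic: (j175)² + 48·j175 + 2500 = -28125 + j8400 → |·| ≈ 29353, ∠ ≈ 163.37°
|L| = 25000 · 175 / 29353 ≈ 149.05
Gain = 20 log₁₀(149.05) ≈ 43.47 dB

43.5 dB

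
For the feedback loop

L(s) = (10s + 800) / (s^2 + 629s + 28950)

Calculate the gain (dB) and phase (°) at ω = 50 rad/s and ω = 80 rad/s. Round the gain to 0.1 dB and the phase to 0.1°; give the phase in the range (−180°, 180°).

Substitute s = j50:
Numerator: 10(j50) + 800 = 800 + j500
Denominator: (j50)^2 + 629(j50) + 28950 = 26450 + j31450
|N| = √(800² + 500²) ≈ 943.4, ∠N ≈ 32.01°
|D| = √(26450² + 31450²) ≈ 41094, ∠D ≈ 49.94°
|L| = 943.4 / 41094 ≈ 0.022957
Gain = 20 log₁₀(0.022957) ≈ -32.78 dB
∠L = 32.01° − 49.94° = -17.93°

Substitute s = j80:
Numerator: 10(j80) + 800 = 800 + j800
Denominator: (j80)^2 + 629(j80) + 28950 = 22550 + j50320
|N| = √(800² + 800²) ≈ 1131.4, ∠N ≈ 45.00°
|D| = √(22550² + 50320²) ≈ 55142, ∠D ≈ 65.86°
|L| = 1131.4 / 55142 ≈ 0.020518
Gain = 20 log₁₀(0.020518) ≈ -33.76 dB
∠L = 45.00° − 65.86° = -20.86°

ω = 50: -32.8 dB, -17.9°; ω = 80: -33.8 dB, -20.9°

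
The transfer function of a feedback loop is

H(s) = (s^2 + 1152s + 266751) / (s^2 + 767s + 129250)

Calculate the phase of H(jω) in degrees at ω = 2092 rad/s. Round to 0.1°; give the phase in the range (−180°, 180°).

-9.7°

Substitute s = j2092:
Numerator: (j2092)^2 + 1152(j2092) + 266751 = -4109713 + j2409984
Denominator: (j2092)^2 + 767(j2092) + 129250 = -4247214 + j1604564
|N| = √(4109713² + 2409984²) ≈ 4.7642e+06, ∠N ≈ 149.61°
|D| = √(4247214² + 1604564²) ≈ 4.5402e+06, ∠D ≈ 159.30°
∠H = 149.61° − 159.30° = -9.69°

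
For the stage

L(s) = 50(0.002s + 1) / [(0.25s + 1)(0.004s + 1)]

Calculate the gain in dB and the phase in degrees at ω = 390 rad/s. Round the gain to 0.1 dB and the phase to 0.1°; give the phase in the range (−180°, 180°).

-9.1 dB, -108.8°

At ω = 390 rad/s:
zero (1 + j390·0.002) = 1 + j0.78 → |·| ≈ 1.2682, ∠ ≈ 37.95°
pole (1 + j390·0.25) = 1 + j97.5 → |·| ≈ 97.505, ∠ ≈ 89.41°
pole (1 + j390·0.004) = 1 + j1.56 → |·| ≈ 1.853, ∠ ≈ 57.34°
|L| = 50 · 1.2682 / (97.505 · 1.853) ≈ 0.35096
Gain = 20 log₁₀(0.35096) ≈ -9.09 dB
∠L = (37.95°) − (89.41° + 57.34°) = -108.80°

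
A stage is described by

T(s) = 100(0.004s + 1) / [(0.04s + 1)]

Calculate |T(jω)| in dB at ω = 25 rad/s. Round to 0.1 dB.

37.0 dB

At ω = 25 rad/s:
zero (1 + j25·0.004) = 1 + j0.1 → |·| ≈ 1.005, ∠ ≈ 5.71°
pole (1 + j25·0.04) = 1 + j1 → |·| ≈ 1.4142, ∠ ≈ 45.00°
|T| = 100 · 1.005 / (1.4142) ≈ 71.065
Gain = 20 log₁₀(71.065) ≈ 37.03 dB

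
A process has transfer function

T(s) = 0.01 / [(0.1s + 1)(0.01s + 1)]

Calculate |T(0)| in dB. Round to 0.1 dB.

-40.0 dB

T(0) = 0.01 · 1 / 1 = 0.01
20 log₁₀(0.01) ≈ -40.00 dB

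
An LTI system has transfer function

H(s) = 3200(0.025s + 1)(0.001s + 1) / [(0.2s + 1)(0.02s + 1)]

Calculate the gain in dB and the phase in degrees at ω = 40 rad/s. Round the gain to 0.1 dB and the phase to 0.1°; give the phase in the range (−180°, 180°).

At ω = 40 rad/s:
zero (1 + j40·0.025) = 1 + j1 → |·| ≈ 1.4142, ∠ ≈ 45.00°
zero (1 + j40·0.001) = 1 + j0.04 → |·| ≈ 1.0008, ∠ ≈ 2.29°
pole (1 + j40·0.2) = 1 + j8 → |·| ≈ 8.0623, ∠ ≈ 82.87°
pole (1 + j40·0.02) = 1 + j0.8 → |·| ≈ 1.2806, ∠ ≈ 38.66°
|H| = 3200 · 1.4142 · 1.0008 / (8.0623 · 1.2806) ≈ 438.67
Gain = 20 log₁₀(438.67) ≈ 52.84 dB
∠H = (45.00° + 2.29°) − (82.87° + 38.66°) = -74.24°

52.8 dB, -74.2°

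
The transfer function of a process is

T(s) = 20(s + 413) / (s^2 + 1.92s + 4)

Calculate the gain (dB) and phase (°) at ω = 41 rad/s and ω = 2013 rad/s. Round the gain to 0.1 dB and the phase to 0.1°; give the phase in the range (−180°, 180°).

ω = 41: 13.9 dB, -171.6°; ω = 2013: -39.9 dB, -101.5°

At s = jω = j41:
zero (s+413): 413 + j41 → |·| = √(413²+41²) = √172250 ≈ 415.03, ∠ = arctan(41/413) ≈ 5.67°
quadratic: (j41)² + 1.92·j41 + 4 = -1677 + j78.72 → |·| ≈ 1678.8, ∠ ≈ 177.31°
|T| = 20 · 415.03 / 1678.8 ≈ 4.9444
Gain = 20 log₁₀(4.9444) ≈ 13.88 dB
∠T = 5.67° − 177.31° = -171.64°

At s = jω = j2013:
zero (s+413): 413 + j2013 → |·| = √(413²+2013²) = √4222738 ≈ 2054.9, ∠ = arctan(2013/413) ≈ 78.41°
quadratic: (j2013)² + 1.92·j2013 + 4 = -4052165 + j3864.96 → |·| ≈ 4.0522e+06, ∠ ≈ 179.95°
|T| = 20 · 2054.9 / 4.0522e+06 ≈ 0.010142
Gain = 20 log₁₀(0.010142) ≈ -39.88 dB
∠T = 78.41° − 179.95° = -101.54°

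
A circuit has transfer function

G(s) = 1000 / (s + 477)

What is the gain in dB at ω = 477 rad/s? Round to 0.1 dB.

At s = jω = j477:
pole (s+477): 477 + j477 → |·| = √(477²+477²) = √455058 ≈ 674.58, ∠ = arctan(477/477) ≈ 45.00°
|G| = 1000 / 674.58 ≈ 1.4824
Gain = 20 log₁₀(1.4824) ≈ 3.42 dB

3.4 dB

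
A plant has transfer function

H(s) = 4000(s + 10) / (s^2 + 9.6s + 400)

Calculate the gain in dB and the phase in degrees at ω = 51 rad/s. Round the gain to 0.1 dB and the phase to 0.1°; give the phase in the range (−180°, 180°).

39.3 dB, -88.6°

At s = jω = j51:
zero (s+10): 10 + j51 → |·| = √(10²+51²) = √2701 ≈ 51.971, ∠ = arctan(51/10) ≈ 78.91°
quadratic: (j51)² + 9.6·j51 + 400 = -2201 + j489.6 → |·| ≈ 2254.8, ∠ ≈ 167.46°
|H| = 4000 · 51.971 / 2254.8 ≈ 92.196
Gain = 20 log₁₀(92.196) ≈ 39.29 dB
∠H = 78.91° − 167.46° = -88.55°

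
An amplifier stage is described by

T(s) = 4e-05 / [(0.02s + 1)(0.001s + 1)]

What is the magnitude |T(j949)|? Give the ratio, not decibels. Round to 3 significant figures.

1.53e-06

At ω = 949 rad/s:
pole (1 + j949·0.02) = 1 + j18.98 → |·| ≈ 19.006, ∠ ≈ 86.98°
pole (1 + j949·0.001) = 1 + j0.949 → |·| ≈ 1.3786, ∠ ≈ 43.50°
|T| = 4e-05 · 1 / (19.006 · 1.3786) ≈ 1.5266e-06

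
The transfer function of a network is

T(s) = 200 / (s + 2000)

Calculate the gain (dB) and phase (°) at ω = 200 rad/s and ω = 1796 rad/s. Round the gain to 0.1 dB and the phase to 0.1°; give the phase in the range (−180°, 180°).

Substitute s = j200:
Numerator: 200 = 200 + j0
Denominator: (j200) + 2000 = 2000 + j200
|N| = √(200² + 0²) ≈ 200, ∠N ≈ 0.00°
|D| = √(2000² + 200²) ≈ 2010, ∠D ≈ 5.71°
|T| = 200 / 2010 ≈ 0.099502
Gain = 20 log₁₀(0.099502) ≈ -20.04 dB
∠T = 0.00° − 5.71° = -5.71°

Substitute s = j1796:
Numerator: 200 = 200 + j0
Denominator: (j1796) + 2000 = 2000 + j1796
|N| = √(200² + 0²) ≈ 200, ∠N ≈ 0.00°
|D| = √(2000² + 1796²) ≈ 2688.1, ∠D ≈ 41.92°
|T| = 200 / 2688.1 ≈ 0.074402
Gain = 20 log₁₀(0.074402) ≈ -22.57 dB
∠T = 0.00° − 41.92° = -41.92°

ω = 200: -20.0 dB, -5.7°; ω = 1796: -22.6 dB, -41.9°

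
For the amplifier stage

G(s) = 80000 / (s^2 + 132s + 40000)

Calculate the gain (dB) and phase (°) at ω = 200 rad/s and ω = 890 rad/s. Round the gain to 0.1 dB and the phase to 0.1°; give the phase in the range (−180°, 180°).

At s = jω = j200:
quadratic: (j200)² + 132·j200 + 40000 = 0 + j26400 → |·| ≈ 26400, ∠ ≈ 90.00°
|G| = 80000 / 26400 ≈ 3.0303
Gain = 20 log₁₀(3.0303) ≈ 9.63 dB
∠G = 0.00° − 90.00° = -90.00°

At s = jω = j890:
quadratic: (j890)² + 132·j890 + 40000 = -752100 + j117480 → |·| ≈ 7.6122e+05, ∠ ≈ 171.12°
|G| = 80000 / 7.6122e+05 ≈ 0.10509
Gain = 20 log₁₀(0.10509) ≈ -19.57 dB
∠G = 0.00° − 171.12° = -171.12°

ω = 200: 9.6 dB, -90.0°; ω = 890: -19.6 dB, -171.1°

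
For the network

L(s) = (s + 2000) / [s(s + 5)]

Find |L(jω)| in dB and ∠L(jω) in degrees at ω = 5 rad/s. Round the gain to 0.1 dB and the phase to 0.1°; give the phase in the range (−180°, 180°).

35.1 dB, -134.9°

At s = jω = j5:
zero (s+2000): 2000 + j5 → |·| = √(2000²+5²) = √4000025 ≈ 2000, ∠ = arctan(5/2000) ≈ 0.14°
pole (s+5): 5 + j5 → |·| = √(5²+5²) = √50 ≈ 7.0711, ∠ = arctan(5/5) ≈ 45.00°
pole at origin: |s| = 5, ∠ = 90.00° (in denominator)
|L| = 1 · 2000 / 35.355 ≈ 56.569
Gain = 20 log₁₀(56.569) ≈ 35.05 dB
∠L = 0.14° − 135.00° = -134.86°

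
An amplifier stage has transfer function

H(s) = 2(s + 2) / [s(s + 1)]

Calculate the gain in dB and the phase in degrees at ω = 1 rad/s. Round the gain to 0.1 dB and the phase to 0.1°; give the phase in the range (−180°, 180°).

10.0 dB, -108.4°

At s = jω = j1:
zero (s+2): 2 + j1 → |·| = √(2²+1²) = √5 ≈ 2.2361, ∠ = arctan(1/2) ≈ 26.57°
pole (s+1): 1 + j1 → |·| = √(1²+1²) = √2 ≈ 1.4142, ∠ = arctan(1/1) ≈ 45.00°
pole at origin: |s| = 1, ∠ = 90.00° (in denominator)
|H| = 2 · 2.2361 / 1.4142 ≈ 3.1624
Gain = 20 log₁₀(3.1624) ≈ 10.00 dB
∠H = 26.57° − 135.00° = -108.43°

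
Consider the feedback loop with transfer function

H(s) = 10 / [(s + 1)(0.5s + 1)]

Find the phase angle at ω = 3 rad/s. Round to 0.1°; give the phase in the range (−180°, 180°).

At ω = 3 rad/s:
pole (1 + j3·1) = 1 + j3 → |·| ≈ 3.1623, ∠ ≈ 71.57°
pole (1 + j3·0.5) = 1 + j1.5 → |·| ≈ 1.8028, ∠ ≈ 56.31°
∠H = (0°) − (71.57° + 56.31°) = -127.88°

-127.9°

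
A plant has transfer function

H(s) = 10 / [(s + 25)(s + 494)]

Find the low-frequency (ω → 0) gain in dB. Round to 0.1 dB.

H(0) = 10 / (25·494) ≈ 0.00080972
20 log₁₀(0.00080972) ≈ -61.83 dB

-61.8 dB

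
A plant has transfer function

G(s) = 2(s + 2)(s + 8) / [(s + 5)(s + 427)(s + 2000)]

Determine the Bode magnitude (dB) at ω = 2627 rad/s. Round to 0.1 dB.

At s = jω = j2627:
zero (s+2): 2 + j2627 → |·| = √(2²+2627²) = √6901133 ≈ 2627, ∠ = arctan(2627/2) ≈ 89.96°
zero (s+8): 8 + j2627 → |·| = √(8²+2627²) = √6901193 ≈ 2627, ∠ = arctan(2627/8) ≈ 89.83°
pole (s+5): 5 + j2627 → |·| = √(5²+2627²) = √6901154 ≈ 2627, ∠ = arctan(2627/5) ≈ 89.89°
pole (s+427): 427 + j2627 → |·| = √(427²+2627²) = √7083458 ≈ 2661.5, ∠ = arctan(2627/427) ≈ 80.77°
pole (s+2000): 2000 + j2627 → |·| = √(2000²+2627²) = √10901129 ≈ 3301.7, ∠ = arctan(2627/2000) ≈ 52.72°
|G| = 2 · 6.9011e+06 / 2.3085e+10 ≈ 0.00059789
Gain = 20 log₁₀(0.00059789) ≈ -64.47 dB

-64.5 dB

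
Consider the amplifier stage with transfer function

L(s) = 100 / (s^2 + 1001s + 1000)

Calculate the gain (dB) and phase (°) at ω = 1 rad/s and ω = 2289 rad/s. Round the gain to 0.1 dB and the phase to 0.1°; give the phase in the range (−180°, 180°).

Substitute s = j1:
Numerator: 100 = 100 + j0
Denominator: (j1)^2 + 1001(j1) + 1000 = 999 + j1001
|N| = √(100² + 0²) ≈ 100, ∠N ≈ 0.00°
|D| = √(999² + 1001²) ≈ 1414.2, ∠D ≈ 45.06°
|L| = 100 / 1414.2 ≈ 0.070711
Gain = 20 log₁₀(0.070711) ≈ -23.01 dB
∠L = 0.00° − 45.06° = -45.06°

Substitute s = j2289:
Numerator: 100 = 100 + j0
Denominator: (j2289)^2 + 1001(j2289) + 1000 = -5238521 + j2291289
|N| = √(100² + 0²) ≈ 100, ∠N ≈ 0.00°
|D| = √(5238521² + 2291289²) ≈ 5.7177e+06, ∠D ≈ 156.38°
|L| = 100 / 5.7177e+06 ≈ 1.749e-05
Gain = 20 log₁₀(1.749e-05) ≈ -95.14 dB
∠L = 0.00° − 156.38° = -156.38°

ω = 1: -23.0 dB, -45.1°; ω = 2289: -95.1 dB, -156.4°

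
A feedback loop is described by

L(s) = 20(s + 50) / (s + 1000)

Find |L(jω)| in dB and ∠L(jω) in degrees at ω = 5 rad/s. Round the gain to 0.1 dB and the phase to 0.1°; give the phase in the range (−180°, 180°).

0.0 dB, 5.4°

At s = jω = j5:
zero (s+50): 50 + j5 → |·| = √(50²+5²) = √2525 ≈ 50.249, ∠ = arctan(5/50) ≈ 5.71°
pole (s+1000): 1000 + j5 → |·| = √(1000²+5²) = √1000025 ≈ 1000, ∠ = arctan(5/1000) ≈ 0.29°
|L| = 20 · 50.249 / 1000 ≈ 1.005
Gain = 20 log₁₀(1.005) ≈ 0.04 dB
∠L = 5.71° − 0.29° = 5.42°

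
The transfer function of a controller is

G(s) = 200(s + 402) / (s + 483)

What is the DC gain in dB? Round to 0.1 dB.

44.4 dB

G(0) = 200·402 / (483) ≈ 166.46
20 log₁₀(166.46) ≈ 44.43 dB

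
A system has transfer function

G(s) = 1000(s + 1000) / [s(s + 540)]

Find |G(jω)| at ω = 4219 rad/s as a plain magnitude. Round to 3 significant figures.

0.242

At s = jω = j4219:
zero (s+1000): 1000 + j4219 → |·| = √(1000²+4219²) = √18799961 ≈ 4335.9, ∠ = arctan(4219/1000) ≈ 76.67°
pole (s+540): 540 + j4219 → |·| = √(540²+4219²) = √18091561 ≈ 4253.4, ∠ = arctan(4219/540) ≈ 82.71°
pole at origin: |s| = 4219, ∠ = 90.00° (in denominator)
|G| = 1000 · 4335.9 / 1.7945e+07 ≈ 0.24162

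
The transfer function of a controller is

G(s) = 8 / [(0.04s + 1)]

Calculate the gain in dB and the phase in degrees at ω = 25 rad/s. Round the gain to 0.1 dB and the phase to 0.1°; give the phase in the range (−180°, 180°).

15.1 dB, -45.0°

At ω = 25 rad/s:
pole (1 + j25·0.04) = 1 + j1 → |·| ≈ 1.4142, ∠ ≈ 45.00°
|G| = 8 · 1 / (1.4142) ≈ 5.6569
Gain = 20 log₁₀(5.6569) ≈ 15.05 dB
∠G = (0°) − (45.00°) = -45.00°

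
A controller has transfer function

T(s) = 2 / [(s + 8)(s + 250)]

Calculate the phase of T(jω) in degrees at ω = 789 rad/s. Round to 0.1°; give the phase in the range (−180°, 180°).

At s = jω = j789:
pole (s+8): 8 + j789 → |·| = √(8²+789²) = √622585 ≈ 789.04, ∠ = arctan(789/8) ≈ 89.42°
pole (s+250): 250 + j789 → |·| = √(250²+789²) = √685021 ≈ 827.66, ∠ = arctan(789/250) ≈ 72.42°
∠T = 0.00° − 161.84° = -161.84°

-161.8°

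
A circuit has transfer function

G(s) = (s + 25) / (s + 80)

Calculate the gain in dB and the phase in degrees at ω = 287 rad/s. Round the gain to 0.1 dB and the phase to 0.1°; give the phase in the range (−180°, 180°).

-0.3 dB, 10.6°

At s = jω = j287:
zero (s+25): 25 + j287 → |·| = √(25²+287²) = √82994 ≈ 288.09, ∠ = arctan(287/25) ≈ 85.02°
pole (s+80): 80 + j287 → |·| = √(80²+287²) = √88769 ≈ 297.94, ∠ = arctan(287/80) ≈ 74.42°
|G| = 1 · 288.09 / 297.94 ≈ 0.96694
Gain = 20 log₁₀(0.96694) ≈ -0.29 dB
∠G = 85.02° − 74.42° = 10.60°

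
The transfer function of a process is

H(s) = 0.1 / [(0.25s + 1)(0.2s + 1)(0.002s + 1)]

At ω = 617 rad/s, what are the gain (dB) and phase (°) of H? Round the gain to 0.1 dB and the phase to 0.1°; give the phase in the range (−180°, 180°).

At ω = 617 rad/s:
pole (1 + j617·0.25) = 1 + j154.25 → |·| ≈ 154.25, ∠ ≈ 89.63°
pole (1 + j617·0.2) = 1 + j123.4 → |·| ≈ 123.4, ∠ ≈ 89.54°
pole (1 + j617·0.002) = 1 + j1.234 → |·| ≈ 1.5883, ∠ ≈ 50.98°
|H| = 0.1 · 1 / (154.25 · 123.4 · 1.5883) ≈ 3.3077e-06
Gain = 20 log₁₀(3.3077e-06) ≈ -109.61 dB
∠H = (0°) − (89.63° + 89.54° + 50.98°) = -230.15° ≡ 129.85° (principal value)

-109.6 dB, 129.9°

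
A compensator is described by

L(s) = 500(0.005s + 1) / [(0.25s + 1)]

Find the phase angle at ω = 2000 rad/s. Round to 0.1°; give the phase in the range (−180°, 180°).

At ω = 2000 rad/s:
zero (1 + j2000·0.005) = 1 + j10 → |·| ≈ 10.05, ∠ ≈ 84.29°
pole (1 + j2000·0.25) = 1 + j500 → |·| ≈ 500, ∠ ≈ 89.89°
∠L = (84.29°) − (89.89°) = -5.60°

-5.6°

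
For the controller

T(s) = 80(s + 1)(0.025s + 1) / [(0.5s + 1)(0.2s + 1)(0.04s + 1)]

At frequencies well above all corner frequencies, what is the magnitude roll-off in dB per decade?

-20 dB/decade

Each pole contributes −20 dB/decade at high frequency; each zero contributes +20 dB/decade.
Net: 2 zero(s) − 3 pole(s) → -20 dB/decade.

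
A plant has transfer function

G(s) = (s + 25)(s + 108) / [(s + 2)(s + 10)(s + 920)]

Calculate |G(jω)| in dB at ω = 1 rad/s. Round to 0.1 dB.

At s = jω = j1:
zero (s+25): 25 + j1 → |·| = √(25²+1²) = √626 ≈ 25.02, ∠ = arctan(1/25) ≈ 2.29°
zero (s+108): 108 + j1 → |·| = √(108²+1²) = √11665 ≈ 108, ∠ = arctan(1/108) ≈ 0.53°
pole (s+2): 2 + j1 → |·| = √(2²+1²) = √5 ≈ 2.2361, ∠ = arctan(1/2) ≈ 26.57°
pole (s+10): 10 + j1 → |·| = √(10²+1²) = √101 ≈ 10.05, ∠ = arctan(1/10) ≈ 5.71°
pole (s+920): 920 + j1 → |·| = √(920²+1²) = √846401 ≈ 920, ∠ = arctan(1/920) ≈ 0.06°
|G| = 1 · 2702.2 / 20675 ≈ 0.1307
Gain = 20 log₁₀(0.1307) ≈ -17.67 dB

-17.7 dB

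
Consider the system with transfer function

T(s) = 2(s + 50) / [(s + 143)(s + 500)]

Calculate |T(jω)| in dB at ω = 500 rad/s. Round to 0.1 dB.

-51.3 dB

At s = jω = j500:
zero (s+50): 50 + j500 → |·| = √(50²+500²) = √252500 ≈ 502.49, ∠ = arctan(500/50) ≈ 84.29°
pole (s+143): 143 + j500 → |·| = √(143²+500²) = √270449 ≈ 520.05, ∠ = arctan(500/143) ≈ 74.04°
pole (s+500): 500 + j500 → |·| = √(500²+500²) = √500000 ≈ 707.11, ∠ = arctan(500/500) ≈ 45.00°
|T| = 2 · 502.49 / 3.6773e+05 ≈ 0.0027329
Gain = 20 log₁₀(0.0027329) ≈ -51.27 dB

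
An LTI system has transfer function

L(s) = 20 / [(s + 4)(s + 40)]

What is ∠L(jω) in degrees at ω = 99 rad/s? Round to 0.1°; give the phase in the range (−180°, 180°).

At s = jω = j99:
pole (s+4): 4 + j99 → |·| = √(4²+99²) = √9817 ≈ 99.081, ∠ = arctan(99/4) ≈ 87.69°
pole (s+40): 40 + j99 → |·| = √(40²+99²) = √11401 ≈ 106.78, ∠ = arctan(99/40) ≈ 68.00°
∠L = 0.00° − 155.69° = -155.69°

-155.7°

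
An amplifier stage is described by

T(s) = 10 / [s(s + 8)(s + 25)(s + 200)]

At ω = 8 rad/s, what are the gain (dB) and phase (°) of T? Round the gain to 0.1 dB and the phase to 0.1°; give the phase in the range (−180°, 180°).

At s = jω = j8:
pole (s+8): 8 + j8 → |·| = √(8²+8²) = √128 ≈ 11.314, ∠ = arctan(8/8) ≈ 45.00°
pole (s+25): 25 + j8 → |·| = √(25²+8²) = √689 ≈ 26.249, ∠ = arctan(8/25) ≈ 17.74°
pole (s+200): 200 + j8 → |·| = √(200²+8²) = √40064 ≈ 200.16, ∠ = arctan(8/200) ≈ 2.29°
pole at origin: |s| = 8, ∠ = 90.00° (in denominator)
|T| = 10 / 4.7555e+05 ≈ 2.1028e-05
Gain = 20 log₁₀(2.1028e-05) ≈ -93.54 dB
∠T = 0.00° − 155.03° = -155.03°

-93.5 dB, -155.0°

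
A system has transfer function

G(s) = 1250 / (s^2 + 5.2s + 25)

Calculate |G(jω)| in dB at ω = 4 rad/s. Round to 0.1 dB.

34.8 dB

At s = jω = j4:
quadratic: (j4)² + 5.2·j4 + 25 = 9 + j20.8 → |·| ≈ 22.664, ∠ ≈ 66.60°
|G| = 1250 / 22.664 ≈ 55.154
Gain = 20 log₁₀(55.154) ≈ 34.83 dB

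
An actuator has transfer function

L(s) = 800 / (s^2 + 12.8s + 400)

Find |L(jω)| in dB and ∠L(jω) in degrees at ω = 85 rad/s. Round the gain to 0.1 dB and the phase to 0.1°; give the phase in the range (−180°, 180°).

-18.7 dB, -170.9°

At s = jω = j85:
quadratic: (j85)² + 12.8·j85 + 400 = -6825 + j1088 → |·| ≈ 6911.2, ∠ ≈ 170.94°
|L| = 800 / 6911.2 ≈ 0.11575
Gain = 20 log₁₀(0.11575) ≈ -18.73 dB
∠L = 0.00° − 170.94° = -170.94°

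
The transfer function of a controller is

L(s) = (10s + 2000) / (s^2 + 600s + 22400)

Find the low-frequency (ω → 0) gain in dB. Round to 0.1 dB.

L(0) = 2000 / 22400 ≈ 0.089286
20 log₁₀(0.089286) ≈ -20.98 dB

-21.0 dB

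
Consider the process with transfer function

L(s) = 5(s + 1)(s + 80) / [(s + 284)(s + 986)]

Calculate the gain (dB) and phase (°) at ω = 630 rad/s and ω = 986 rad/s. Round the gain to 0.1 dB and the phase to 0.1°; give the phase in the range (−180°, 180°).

ω = 630: 7.9 dB, 74.4°; ω = 986: 10.7 dB, 56.4°

At s = jω = j630:
zero (s+1): 1 + j630 → |·| = √(1²+630²) = √396901 ≈ 630, ∠ = arctan(630/1) ≈ 89.91°
zero (s+80): 80 + j630 → |·| = √(80²+630²) = √403300 ≈ 635.06, ∠ = arctan(630/80) ≈ 82.76°
pole (s+284): 284 + j630 → |·| = √(284²+630²) = √477556 ≈ 691.05, ∠ = arctan(630/284) ≈ 65.73°
pole (s+986): 986 + j630 → |·| = √(986²+630²) = √1369096 ≈ 1170.1, ∠ = arctan(630/986) ≈ 32.58°
|L| = 5 · 4.0009e+05 / 8.086e+05 ≈ 2.474
Gain = 20 log₁₀(2.474) ≈ 7.87 dB
∠L = 172.67° − 98.31° = 74.36°

At s = jω = j986:
zero (s+1): 1 + j986 → |·| = √(1²+986²) = √972197 ≈ 986, ∠ = arctan(986/1) ≈ 89.94°
zero (s+80): 80 + j986 → |·| = √(80²+986²) = √978596 ≈ 989.24, ∠ = arctan(986/80) ≈ 85.36°
pole (s+284): 284 + j986 → |·| = √(284²+986²) = √1052852 ≈ 1026.1, ∠ = arctan(986/284) ≈ 73.93°
pole (s+986): 986 + j986 → |·| = √(986²+986²) = √1944392 ≈ 1394.4, ∠ = arctan(986/986) ≈ 45.00°
|L| = 5 · 9.7539e+05 / 1.4308e+06 ≈ 3.4085
Gain = 20 log₁₀(3.4085) ≈ 10.65 dB
∠L = 175.30° − 118.93° = 56.37°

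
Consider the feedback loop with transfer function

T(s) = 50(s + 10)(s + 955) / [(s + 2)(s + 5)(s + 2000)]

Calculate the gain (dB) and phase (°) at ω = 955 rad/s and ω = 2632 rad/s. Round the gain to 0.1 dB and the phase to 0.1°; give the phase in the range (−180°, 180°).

ω = 955: -29.9 dB, -70.7°; ω = 2632: -35.9 dB, -72.8°

At s = jω = j955:
zero (s+10): 10 + j955 → |·| = √(10²+955²) = √912125 ≈ 955.05, ∠ = arctan(955/10) ≈ 89.40°
zero (s+955): 955 + j955 → |·| = √(955²+955²) = √1824050 ≈ 1350.6, ∠ = arctan(955/955) ≈ 45.00°
pole (s+2): 2 + j955 → |·| = √(2²+955²) = √912029 ≈ 955, ∠ = arctan(955/2) ≈ 89.88°
pole (s+5): 5 + j955 → |·| = √(5²+955²) = √912050 ≈ 955.01, ∠ = arctan(955/5) ≈ 89.70°
pole (s+2000): 2000 + j955 → |·| = √(2000²+955²) = √4912025 ≈ 2216.3, ∠ = arctan(955/2000) ≈ 25.52°
|T| = 50 · 1.2899e+06 / 2.0213e+09 ≈ 0.031908
Gain = 20 log₁₀(0.031908) ≈ -29.92 dB
∠T = 134.40° − 205.10° = -70.70°

At s = jω = j2632:
zero (s+10): 10 + j2632 → |·| = √(10²+2632²) = √6927524 ≈ 2632, ∠ = arctan(2632/10) ≈ 89.78°
zero (s+955): 955 + j2632 → |·| = √(955²+2632²) = √7839449 ≈ 2799.9, ∠ = arctan(2632/955) ≈ 70.06°
pole (s+2): 2 + j2632 → |·| = √(2²+2632²) = √6927428 ≈ 2632, ∠ = arctan(2632/2) ≈ 89.96°
pole (s+5): 5 + j2632 → |·| = √(5²+2632²) = √6927449 ≈ 2632, ∠ = arctan(2632/5) ≈ 89.89°
pole (s+2000): 2000 + j2632 → |·| = √(2000²+2632²) = √10927424 ≈ 3305.7, ∠ = arctan(2632/2000) ≈ 52.77°
|T| = 50 · 7.3693e+06 / 2.29e+10 ≈ 0.01609
Gain = 20 log₁₀(0.01609) ≈ -35.87 dB
∠T = 159.84° − 232.62° = -72.78°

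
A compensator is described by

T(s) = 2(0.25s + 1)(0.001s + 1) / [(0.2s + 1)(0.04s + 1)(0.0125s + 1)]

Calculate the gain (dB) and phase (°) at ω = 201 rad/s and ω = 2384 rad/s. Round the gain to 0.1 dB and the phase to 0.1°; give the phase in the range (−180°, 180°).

ω = 201: -18.7 dB, -139.6°; ω = 2384: -52.9 dB, -110.2°

At ω = 201 rad/s:
zero (1 + j201·0.25) = 1 + j50.25 → |·| ≈ 50.26, ∠ ≈ 88.86°
zero (1 + j201·0.001) = 1 + j0.201 → |·| ≈ 1.02, ∠ ≈ 11.37°
pole (1 + j201·0.2) = 1 + j40.2 → |·| ≈ 40.212, ∠ ≈ 88.58°
pole (1 + j201·0.04) = 1 + j8.04 → |·| ≈ 8.102, ∠ ≈ 82.91°
pole (1 + j201·0.0125) = 1 + j2.5125 → |·| ≈ 2.7042, ∠ ≈ 68.30°
|T| = 2 · 50.26 · 1.02 / (40.212 · 8.102 · 2.7042) ≈ 0.11638
Gain = 20 log₁₀(0.11638) ≈ -18.68 dB
∠T = (88.86° + 11.37°) − (88.58° + 82.91° + 68.30°) = -139.56°

At ω = 2384 rad/s:
zero (1 + j2384·0.25) = 1 + j596 → |·| ≈ 596, ∠ ≈ 89.90°
zero (1 + j2384·0.001) = 1 + j2.384 → |·| ≈ 2.5852, ∠ ≈ 67.24°
pole (1 + j2384·0.2) = 1 + j476.8 → |·| ≈ 476.8, ∠ ≈ 89.88°
pole (1 + j2384·0.04) = 1 + j95.36 → |·| ≈ 95.365, ∠ ≈ 89.40°
pole (1 + j2384·0.0125) = 1 + j29.8 → |·| ≈ 29.817, ∠ ≈ 88.08°
|T| = 2 · 596 · 2.5852 / (476.8 · 95.365 · 29.817) ≈ 0.0022729
Gain = 20 log₁₀(0.0022729) ≈ -52.87 dB
∠T = (89.90° + 67.24°) − (89.88° + 89.40° + 88.08°) = -110.22°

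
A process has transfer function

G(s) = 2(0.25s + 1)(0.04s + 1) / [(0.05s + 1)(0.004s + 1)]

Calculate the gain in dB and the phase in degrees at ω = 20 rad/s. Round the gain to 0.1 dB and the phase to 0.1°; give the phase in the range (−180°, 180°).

At ω = 20 rad/s:
zero (1 + j20·0.25) = 1 + j5 → |·| ≈ 5.099, ∠ ≈ 78.69°
zero (1 + j20·0.04) = 1 + j0.8 → |·| ≈ 1.2806, ∠ ≈ 38.66°
pole (1 + j20·0.05) = 1 + j1 → |·| ≈ 1.4142, ∠ ≈ 45.00°
pole (1 + j20·0.004) = 1 + j0.08 → |·| ≈ 1.0032, ∠ ≈ 4.57°
|G| = 2 · 5.099 · 1.2806 / (1.4142 · 1.0032) ≈ 9.2051
Gain = 20 log₁₀(9.2051) ≈ 19.28 dB
∠G = (78.69° + 38.66°) − (45.00° + 4.57°) = 67.78°

19.3 dB, 67.8°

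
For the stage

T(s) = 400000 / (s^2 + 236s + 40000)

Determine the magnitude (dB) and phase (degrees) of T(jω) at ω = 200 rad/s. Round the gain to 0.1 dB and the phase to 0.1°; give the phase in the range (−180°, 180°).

At s = jω = j200:
quadratic: (j200)² + 236·j200 + 40000 = 0 + j47200 → |·| ≈ 47200, ∠ ≈ 90.00°
|T| = 400000 / 47200 ≈ 8.4746
Gain = 20 log₁₀(8.4746) ≈ 18.56 dB
∠T = 0.00° − 90.00° = -90.00°

18.6 dB, -90.0°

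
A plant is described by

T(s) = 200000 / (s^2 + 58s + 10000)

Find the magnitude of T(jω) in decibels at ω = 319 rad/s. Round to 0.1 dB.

At s = jω = j319:
quadratic: (j319)² + 58·j319 + 10000 = -91761 + j18502 → |·| ≈ 93608, ∠ ≈ 168.60°
|T| = 200000 / 93608 ≈ 2.1366
Gain = 20 log₁₀(2.1366) ≈ 6.59 dB

6.6 dB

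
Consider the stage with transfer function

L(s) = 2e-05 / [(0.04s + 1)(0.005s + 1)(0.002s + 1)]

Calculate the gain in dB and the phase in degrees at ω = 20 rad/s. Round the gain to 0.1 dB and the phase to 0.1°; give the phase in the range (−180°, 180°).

-96.2 dB, -46.7°

At ω = 20 rad/s:
pole (1 + j20·0.04) = 1 + j0.8 → |·| ≈ 1.2806, ∠ ≈ 38.66°
pole (1 + j20·0.005) = 1 + j0.1 → |·| ≈ 1.005, ∠ ≈ 5.71°
pole (1 + j20·0.002) = 1 + j0.04 → |·| ≈ 1.0008, ∠ ≈ 2.29°
|L| = 2e-05 · 1 / (1.2806 · 1.005 · 1.0008) ≈ 1.5528e-05
Gain = 20 log₁₀(1.5528e-05) ≈ -96.18 dB
∠L = (0°) − (38.66° + 5.71° + 2.29°) = -46.66°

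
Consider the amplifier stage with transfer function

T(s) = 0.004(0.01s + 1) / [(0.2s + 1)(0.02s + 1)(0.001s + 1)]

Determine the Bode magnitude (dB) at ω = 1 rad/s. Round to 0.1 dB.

-48.1 dB

At ω = 1 rad/s:
zero (1 + j1·0.01) = 1 + j0.01 → |·| ≈ 1, ∠ ≈ 0.57°
pole (1 + j1·0.2) = 1 + j0.2 → |·| ≈ 1.0198, ∠ ≈ 11.31°
pole (1 + j1·0.02) = 1 + j0.02 → |·| ≈ 1.0002, ∠ ≈ 1.15°
pole (1 + j1·0.001) = 1 + j0.001 → |·| ≈ 1, ∠ ≈ 0.06°
|T| = 0.004 · 1 / (1.0198 · 1.0002 · 1) ≈ 0.0039216
Gain = 20 log₁₀(0.0039216) ≈ -48.13 dB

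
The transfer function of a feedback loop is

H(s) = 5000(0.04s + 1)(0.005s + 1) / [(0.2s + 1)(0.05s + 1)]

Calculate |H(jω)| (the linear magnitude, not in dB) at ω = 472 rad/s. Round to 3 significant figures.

109

At ω = 472 rad/s:
zero (1 + j472·0.04) = 1 + j18.88 → |·| ≈ 18.906, ∠ ≈ 86.97°
zero (1 + j472·0.005) = 1 + j2.36 → |·| ≈ 2.5631, ∠ ≈ 67.04°
pole (1 + j472·0.2) = 1 + j94.4 → |·| ≈ 94.405, ∠ ≈ 89.39°
pole (1 + j472·0.05) = 1 + j23.6 → |·| ≈ 23.621, ∠ ≈ 87.57°
|H| = 5000 · 18.906 · 2.5631 / (94.405 · 23.621) ≈ 108.65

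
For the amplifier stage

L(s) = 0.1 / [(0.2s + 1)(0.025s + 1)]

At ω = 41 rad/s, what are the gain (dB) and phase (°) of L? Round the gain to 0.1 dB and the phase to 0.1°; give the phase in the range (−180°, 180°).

-41.5 dB, -128.8°

At ω = 41 rad/s:
pole (1 + j41·0.2) = 1 + j8.2 → |·| ≈ 8.2608, ∠ ≈ 83.05°
pole (1 + j41·0.025) = 1 + j1.025 → |·| ≈ 1.432, ∠ ≈ 45.71°
|L| = 0.1 · 1 / (8.2608 · 1.432) ≈ 0.0084535
Gain = 20 log₁₀(0.0084535) ≈ -41.46 dB
∠L = (0°) − (83.05° + 45.71°) = -128.76°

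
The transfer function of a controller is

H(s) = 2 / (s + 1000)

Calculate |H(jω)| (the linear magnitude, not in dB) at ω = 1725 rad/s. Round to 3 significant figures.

At s = jω = j1725:
pole (s+1000): 1000 + j1725 → |·| = √(1000²+1725²) = √3975625 ≈ 1993.9, ∠ = arctan(1725/1000) ≈ 59.90°
|H| = 2 / 1993.9 ≈ 0.0010031

0.00100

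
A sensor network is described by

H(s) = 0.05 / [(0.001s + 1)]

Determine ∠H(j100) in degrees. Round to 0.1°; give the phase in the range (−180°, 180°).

At ω = 100 rad/s:
pole (1 + j100·0.001) = 1 + j0.1 → |·| ≈ 1.005, ∠ ≈ 5.71°
∠H = (0°) − (5.71°) = -5.71°

-5.7°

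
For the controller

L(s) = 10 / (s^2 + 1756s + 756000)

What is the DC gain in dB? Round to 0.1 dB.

L(0) = 10 / 756000 ≈ 1.3228e-05
20 log₁₀(1.3228e-05) ≈ -97.57 dB

-97.6 dB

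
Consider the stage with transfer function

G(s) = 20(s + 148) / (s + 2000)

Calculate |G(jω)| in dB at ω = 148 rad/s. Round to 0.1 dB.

At s = jω = j148:
zero (s+148): 148 + j148 → |·| = √(148²+148²) = √43808 ≈ 209.3, ∠ = arctan(148/148) ≈ 45.00°
pole (s+2000): 2000 + j148 → |·| = √(2000²+148²) = √4021904 ≈ 2005.5, ∠ = arctan(148/2000) ≈ 4.23°
|G| = 20 · 209.3 / 2005.5 ≈ 2.0873
Gain = 20 log₁₀(2.0873) ≈ 6.39 dB

6.4 dB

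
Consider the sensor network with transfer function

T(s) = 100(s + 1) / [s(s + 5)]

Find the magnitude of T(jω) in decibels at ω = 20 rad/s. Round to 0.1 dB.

13.7 dB

At s = jω = j20:
zero (s+1): 1 + j20 → |·| = √(1²+20²) = √401 ≈ 20.025, ∠ = arctan(20/1) ≈ 87.14°
pole (s+5): 5 + j20 → |·| = √(5²+20²) = √425 ≈ 20.616, ∠ = arctan(20/5) ≈ 75.96°
pole at origin: |s| = 20, ∠ = 90.00° (in denominator)
|T| = 100 · 20.025 / 412.32 ≈ 4.8567
Gain = 20 log₁₀(4.8567) ≈ 13.73 dB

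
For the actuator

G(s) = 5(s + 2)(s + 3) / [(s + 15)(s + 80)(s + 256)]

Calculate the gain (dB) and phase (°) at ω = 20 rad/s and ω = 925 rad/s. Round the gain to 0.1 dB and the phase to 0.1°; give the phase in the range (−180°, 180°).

At s = jω = j20:
zero (s+2): 2 + j20 → |·| = √(2²+20²) = √404 ≈ 20.1, ∠ = arctan(20/2) ≈ 84.29°
zero (s+3): 3 + j20 → |·| = √(3²+20²) = √409 ≈ 20.224, ∠ = arctan(20/3) ≈ 81.47°
pole (s+15): 15 + j20 → |·| = √(15²+20²) = √625 ≈ 25, ∠ = arctan(20/15) ≈ 53.13°
pole (s+80): 80 + j20 → |·| = √(80²+20²) = √6800 ≈ 82.462, ∠ = arctan(20/80) ≈ 14.04°
pole (s+256): 256 + j20 → |·| = √(256²+20²) = √65936 ≈ 256.78, ∠ = arctan(20/256) ≈ 4.47°
|G| = 5 · 406.5 / 5.2936e+05 ≈ 0.0038395
Gain = 20 log₁₀(0.0038395) ≈ -48.31 dB
∠G = 165.76° − 71.64° = 94.12°

At s = jω = j925:
zero (s+2): 2 + j925 → |·| = √(2²+925²) = √855629 ≈ 925, ∠ = arctan(925/2) ≈ 89.88°
zero (s+3): 3 + j925 → |·| = √(3²+925²) = √855634 ≈ 925, ∠ = arctan(925/3) ≈ 89.81°
pole (s+15): 15 + j925 → |·| = √(15²+925²) = √855850 ≈ 925.12, ∠ = arctan(925/15) ≈ 89.07°
pole (s+80): 80 + j925 → |·| = √(80²+925²) = √862025 ≈ 928.45, ∠ = arctan(925/80) ≈ 85.06°
pole (s+256): 256 + j925 → |·| = √(256²+925²) = √921161 ≈ 959.77, ∠ = arctan(925/256) ≈ 74.53°
|G| = 5 · 8.5562e+05 / 8.2437e+08 ≈ 0.0051895
Gain = 20 log₁₀(0.0051895) ≈ -45.70 dB
∠G = 179.69° − 248.66° = -68.97°

ω = 20: -48.3 dB, 94.1°; ω = 925: -45.7 dB, -69.0°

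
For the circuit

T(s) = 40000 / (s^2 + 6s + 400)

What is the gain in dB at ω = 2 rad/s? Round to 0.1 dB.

At s = jω = j2:
quadratic: (j2)² + 6·j2 + 400 = 396 + j12 → |·| ≈ 396.18, ∠ ≈ 1.74°
|T| = 40000 / 396.18 ≈ 100.96
Gain = 20 log₁₀(100.96) ≈ 40.08 dB

40.1 dB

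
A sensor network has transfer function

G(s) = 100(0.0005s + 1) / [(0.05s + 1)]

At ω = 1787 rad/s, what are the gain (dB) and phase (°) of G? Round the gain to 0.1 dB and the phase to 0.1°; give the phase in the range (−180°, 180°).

3.5 dB, -47.6°

At ω = 1787 rad/s:
zero (1 + j1787·0.0005) = 1 + j0.8935 → |·| ≈ 1.341, ∠ ≈ 41.78°
pole (1 + j1787·0.05) = 1 + j89.35 → |·| ≈ 89.356, ∠ ≈ 89.36°
|G| = 100 · 1.341 / (89.356) ≈ 1.5007
Gain = 20 log₁₀(1.5007) ≈ 3.53 dB
∠G = (41.78°) − (89.36°) = -47.58°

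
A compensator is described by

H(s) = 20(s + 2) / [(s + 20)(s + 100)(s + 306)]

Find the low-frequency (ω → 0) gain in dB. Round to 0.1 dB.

-83.7 dB

H(0) = 20·2 / (20·100·306) ≈ 6.5359e-05
20 log₁₀(6.5359e-05) ≈ -83.69 dB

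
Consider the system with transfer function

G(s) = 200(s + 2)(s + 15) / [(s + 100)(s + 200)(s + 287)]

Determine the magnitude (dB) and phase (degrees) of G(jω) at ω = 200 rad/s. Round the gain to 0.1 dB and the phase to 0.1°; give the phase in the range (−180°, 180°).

At s = jω = j200:
zero (s+2): 2 + j200 → |·| = √(2²+200²) = √40004 ≈ 200.01, ∠ = arctan(200/2) ≈ 89.43°
zero (s+15): 15 + j200 → |·| = √(15²+200²) = √40225 ≈ 200.56, ∠ = arctan(200/15) ≈ 85.71°
pole (s+100): 100 + j200 → |·| = √(100²+200²) = √50000 ≈ 223.61, ∠ = arctan(200/100) ≈ 63.43°
pole (s+200): 200 + j200 → |·| = √(200²+200²) = √80000 ≈ 282.84, ∠ = arctan(200/200) ≈ 45.00°
pole (s+287): 287 + j200 → |·| = √(287²+200²) = √122369 ≈ 349.81, ∠ = arctan(200/287) ≈ 34.87°
|G| = 200 · 40114 / 2.2124e+07 ≈ 0.36263
Gain = 20 log₁₀(0.36263) ≈ -8.81 dB
∠G = 175.14° − 143.30° = 31.84°

-8.8 dB, 31.8°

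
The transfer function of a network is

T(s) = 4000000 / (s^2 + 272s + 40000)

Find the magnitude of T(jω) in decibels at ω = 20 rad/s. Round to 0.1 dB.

At s = jω = j20:
quadratic: (j20)² + 272·j20 + 40000 = 39600 + j5440 → |·| ≈ 39972, ∠ ≈ 7.82°
|T| = 4000000 / 39972 ≈ 100.07
Gain = 20 log₁₀(100.07) ≈ 40.01 dB

40.0 dB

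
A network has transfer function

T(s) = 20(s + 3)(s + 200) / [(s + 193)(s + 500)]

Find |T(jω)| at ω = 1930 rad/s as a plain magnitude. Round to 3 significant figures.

At s = jω = j1930:
zero (s+3): 3 + j1930 → |·| = √(3²+1930²) = √3724909 ≈ 1930, ∠ = arctan(1930/3) ≈ 89.91°
zero (s+200): 200 + j1930 → |·| = √(200²+1930²) = √3764900 ≈ 1940.3, ∠ = arctan(1930/200) ≈ 84.08°
pole (s+193): 193 + j1930 → |·| = √(193²+1930²) = √3762149 ≈ 1939.6, ∠ = arctan(1930/193) ≈ 84.29°
pole (s+500): 500 + j1930 → |·| = √(500²+1930²) = √3974900 ≈ 1993.7, ∠ = arctan(1930/500) ≈ 75.48°
|T| = 20 · 3.7448e+06 / 3.867e+06 ≈ 19.368

19.4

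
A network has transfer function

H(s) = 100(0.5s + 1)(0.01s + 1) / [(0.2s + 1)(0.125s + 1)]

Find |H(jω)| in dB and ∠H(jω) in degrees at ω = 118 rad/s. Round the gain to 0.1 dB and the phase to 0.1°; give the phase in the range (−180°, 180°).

At ω = 118 rad/s:
zero (1 + j118·0.5) = 1 + j59 → |·| ≈ 59.008, ∠ ≈ 89.03°
zero (1 + j118·0.01) = 1 + j1.18 → |·| ≈ 1.5467, ∠ ≈ 49.72°
pole (1 + j118·0.2) = 1 + j23.6 → |·| ≈ 23.621, ∠ ≈ 87.57°
pole (1 + j118·0.125) = 1 + j14.75 → |·| ≈ 14.784, ∠ ≈ 86.12°
|H| = 100 · 59.008 · 1.5467 / (23.621 · 14.784) ≈ 26.135
Gain = 20 log₁₀(26.135) ≈ 28.34 dB
∠H = (89.03° + 49.72°) − (87.57° + 86.12°) = -34.94°

28.3 dB, -34.9°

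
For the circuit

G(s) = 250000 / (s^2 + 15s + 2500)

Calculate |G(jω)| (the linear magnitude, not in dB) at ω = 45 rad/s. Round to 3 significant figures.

303

At s = jω = j45:
quadratic: (j45)² + 15·j45 + 2500 = 475 + j675 → |·| ≈ 825.38, ∠ ≈ 54.87°
|G| = 250000 / 825.38 ≈ 302.89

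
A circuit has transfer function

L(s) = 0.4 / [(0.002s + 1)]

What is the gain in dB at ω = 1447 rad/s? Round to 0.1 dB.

At ω = 1447 rad/s:
pole (1 + j1447·0.002) = 1 + j2.894 → |·| ≈ 3.0619, ∠ ≈ 70.94°
|L| = 0.4 · 1 / (3.0619) ≈ 0.13064
Gain = 20 log₁₀(0.13064) ≈ -17.68 dB

-17.7 dB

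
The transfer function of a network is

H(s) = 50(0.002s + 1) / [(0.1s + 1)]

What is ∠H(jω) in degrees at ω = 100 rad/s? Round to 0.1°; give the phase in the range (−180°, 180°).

-73.0°

At ω = 100 rad/s:
zero (1 + j100·0.002) = 1 + j0.2 → |·| ≈ 1.0198, ∠ ≈ 11.31°
pole (1 + j100·0.1) = 1 + j10 → |·| ≈ 10.05, ∠ ≈ 84.29°
∠H = (11.31°) − (84.29°) = -72.98°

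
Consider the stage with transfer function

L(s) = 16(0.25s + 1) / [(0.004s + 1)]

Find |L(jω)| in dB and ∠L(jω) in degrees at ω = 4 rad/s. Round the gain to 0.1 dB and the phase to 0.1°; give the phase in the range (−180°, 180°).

27.1 dB, 44.1°

At ω = 4 rad/s:
zero (1 + j4·0.25) = 1 + j1 → |·| ≈ 1.4142, ∠ ≈ 45.00°
pole (1 + j4·0.004) = 1 + j0.016 → |·| ≈ 1.0001, ∠ ≈ 0.92°
|L| = 16 · 1.4142 / (1.0001) ≈ 22.625
Gain = 20 log₁₀(22.625) ≈ 27.09 dB
∠L = (45.00°) − (0.92°) = 44.08°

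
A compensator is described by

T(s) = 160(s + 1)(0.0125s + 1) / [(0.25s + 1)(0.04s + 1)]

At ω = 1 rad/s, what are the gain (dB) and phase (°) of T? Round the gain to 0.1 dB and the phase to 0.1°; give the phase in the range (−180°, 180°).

46.8 dB, 29.4°

At ω = 1 rad/s:
zero (1 + j1·1) = 1 + j1 → |·| ≈ 1.4142, ∠ ≈ 45.00°
zero (1 + j1·0.0125) = 1 + j0.0125 → |·| ≈ 1.0001, ∠ ≈ 0.72°
pole (1 + j1·0.25) = 1 + j0.25 → |·| ≈ 1.0308, ∠ ≈ 14.04°
pole (1 + j1·0.04) = 1 + j0.04 → |·| ≈ 1.0008, ∠ ≈ 2.29°
|T| = 160 · 1.4142 · 1.0001 / (1.0308 · 1.0008) ≈ 219.36
Gain = 20 log₁₀(219.36) ≈ 46.82 dB
∠T = (45.00° + 0.72°) − (14.04° + 2.29°) = 29.39°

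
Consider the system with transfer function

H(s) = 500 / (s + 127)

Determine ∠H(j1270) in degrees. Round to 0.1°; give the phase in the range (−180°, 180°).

-84.3°

Substitute s = j1270:
Numerator: 500 = 500 + j0
Denominator: (j1270) + 127 = 127 + j1270
|N| = √(500² + 0²) ≈ 500, ∠N ≈ 0.00°
|D| = √(127² + 1270²) ≈ 1276.3, ∠D ≈ 84.29°
∠H = 0.00° − 84.29° = -84.29°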